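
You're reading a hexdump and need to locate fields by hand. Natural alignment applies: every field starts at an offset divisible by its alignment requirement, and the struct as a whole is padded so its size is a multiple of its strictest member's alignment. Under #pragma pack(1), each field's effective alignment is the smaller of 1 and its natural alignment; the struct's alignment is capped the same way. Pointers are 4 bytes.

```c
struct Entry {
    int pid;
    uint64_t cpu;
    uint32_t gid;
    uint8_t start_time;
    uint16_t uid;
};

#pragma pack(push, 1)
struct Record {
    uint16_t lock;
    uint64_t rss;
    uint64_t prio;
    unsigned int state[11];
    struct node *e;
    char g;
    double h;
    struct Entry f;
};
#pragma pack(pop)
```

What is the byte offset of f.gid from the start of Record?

Entry: pid at 0 (size 4, align 4) → ends 4; pad 4 to align 8 for cpu; cpu at 8 (size 8, align 8) → ends 16; gid at 16 (size 4, align 4) → ends 20; start_time at 20 (size 1, align 1) → ends 21; pad 1 to align 2 for uid; uid at 22 (size 2, align 2) → ends 24; total 24 bytes, alignment 8
lock at 0 (size 2, align 1) → ends 2
rss at 2 (size 8, align 1) → ends 10
prio at 10 (size 8, align 1) → ends 18
state at 18 (size 44, align 1) → ends 62
e at 62 (size 4, align 1) → ends 66
g at 66 (size 1, align 1) → ends 67
h at 67 (size 8, align 1) → ends 75
f at 75 (size 24, align 1) → ends 99
within Entry: gid at 16
75 + 16 = 91

91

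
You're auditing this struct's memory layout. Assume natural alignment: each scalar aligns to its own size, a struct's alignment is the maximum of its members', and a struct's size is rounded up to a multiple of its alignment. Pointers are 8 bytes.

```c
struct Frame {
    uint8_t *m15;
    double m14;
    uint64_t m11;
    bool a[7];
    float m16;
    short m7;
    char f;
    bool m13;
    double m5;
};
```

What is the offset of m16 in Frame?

0..8  m15  (8B, 8-aligned)
8..16  m14  (8B, 8-aligned)
16..24  m11  (8B, 8-aligned)
24..31  a  (7B, 1-aligned)
31..32  -- padding (1B)
32..36  m16  (4B, 4-aligned)

32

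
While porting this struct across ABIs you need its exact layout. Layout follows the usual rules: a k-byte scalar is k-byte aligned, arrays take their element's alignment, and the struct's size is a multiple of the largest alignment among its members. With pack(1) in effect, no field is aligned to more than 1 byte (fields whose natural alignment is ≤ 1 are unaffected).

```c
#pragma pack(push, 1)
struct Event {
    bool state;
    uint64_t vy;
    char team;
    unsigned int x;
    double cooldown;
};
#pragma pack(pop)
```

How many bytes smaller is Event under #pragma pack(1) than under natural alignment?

natural layout:
  0..1  state  (1B, 1-aligned)
  1..8  -- padding (7B)
  8..16  vy  (8B, 8-aligned)
  16..17  team  (1B, 1-aligned)
  17..20  -- padding (3B)
  20..24  x  (4B, 4-aligned)
  24..32  cooldown  (8B, 8-aligned)
  sizeof = 32, alignof = 8
packed(1) layout:
  0..1  state  (1B, 1-aligned)
  1..9  vy  (8B, 1-aligned)
  9..10  team  (1B, 1-aligned)
  10..14  x  (4B, 1-aligned)
  14..22  cooldown  (8B, 1-aligned)
  sizeof = 22, alignof = 1
32 − 22 = 10

10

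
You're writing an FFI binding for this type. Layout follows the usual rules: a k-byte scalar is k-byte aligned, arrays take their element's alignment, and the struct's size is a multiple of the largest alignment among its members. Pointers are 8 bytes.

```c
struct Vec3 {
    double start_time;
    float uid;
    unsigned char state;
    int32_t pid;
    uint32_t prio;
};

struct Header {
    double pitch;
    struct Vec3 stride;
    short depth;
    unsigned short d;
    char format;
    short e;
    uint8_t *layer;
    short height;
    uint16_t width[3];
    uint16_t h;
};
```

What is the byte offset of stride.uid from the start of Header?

Vec3: 0..8  start_time  (8B, 8-aligned); 8..12  uid  (4B, 4-aligned); 12..13  state  (1B, 1-aligned); 13..16  -- padding (3B); 16..20  pid  (4B, 4-aligned); 20..24  prio  (4B, 4-aligned); sizeof = 24, alignof = 8
0..8  pitch  (8B, 8-aligned)
8..32  stride  (24B, 8-aligned)
within Vec3: uid at 8
8 + 8 = 16

16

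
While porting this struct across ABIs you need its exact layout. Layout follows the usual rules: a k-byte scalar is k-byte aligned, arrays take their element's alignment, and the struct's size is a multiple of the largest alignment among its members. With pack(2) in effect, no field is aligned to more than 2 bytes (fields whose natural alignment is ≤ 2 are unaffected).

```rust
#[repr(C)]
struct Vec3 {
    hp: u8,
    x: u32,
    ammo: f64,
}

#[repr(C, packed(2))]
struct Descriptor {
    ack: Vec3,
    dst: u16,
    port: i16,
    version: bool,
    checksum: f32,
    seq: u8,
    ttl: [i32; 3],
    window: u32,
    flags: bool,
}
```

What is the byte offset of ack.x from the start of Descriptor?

4

Vec3: 0..1  hp  (1B, 1-aligned); 1..4  -- padding (3B); 4..8  x  (4B, 4-aligned); 8..16  ammo  (8B, 8-aligned); sizeof = 16, alignof = 8
0..16  ack  (16B, 2-aligned)
within Vec3: x at 4
0 + 4 = 4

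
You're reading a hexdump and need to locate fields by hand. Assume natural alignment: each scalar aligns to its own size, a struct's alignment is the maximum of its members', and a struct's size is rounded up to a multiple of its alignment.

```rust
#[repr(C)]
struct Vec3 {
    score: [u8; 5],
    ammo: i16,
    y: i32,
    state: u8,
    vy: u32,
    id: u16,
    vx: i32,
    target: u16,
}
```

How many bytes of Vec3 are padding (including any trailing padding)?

8

@0: score [5B, align 1] → 5
+1 pad (align 2)
@6: ammo [2B, align 2] → 8
@8: y [4B, align 4] → 12
@12: state [1B, align 1] → 13
+3 pad (align 4)
@16: vy [4B, align 4] → 20
@20: id [2B, align 2] → 22
+2 pad (align 4)
@24: vx [4B, align 4] → 28
@28: target [2B, align 2] → 30
+2 tail pad (align 4)
size 32, align 4
data bytes 24, size 32 → padding 8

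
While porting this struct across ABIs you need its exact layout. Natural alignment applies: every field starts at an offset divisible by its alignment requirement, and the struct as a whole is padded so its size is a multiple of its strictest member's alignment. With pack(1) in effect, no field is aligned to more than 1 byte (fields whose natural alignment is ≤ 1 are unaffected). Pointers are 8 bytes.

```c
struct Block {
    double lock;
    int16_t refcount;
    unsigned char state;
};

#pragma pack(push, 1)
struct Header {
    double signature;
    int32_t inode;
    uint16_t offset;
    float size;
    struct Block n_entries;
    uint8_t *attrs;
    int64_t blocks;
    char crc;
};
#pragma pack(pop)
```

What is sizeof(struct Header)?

51

Block: @0: lock [8B, align 8] → 8; @8: refcount [2B, align 2] → 10; @10: state [1B, align 1] → 11; +5 tail pad (align 8); size 16, align 8
@0: signature [8B, align 1] → 8
@8: inode [4B, align 1] → 12
@12: offset [2B, align 1] → 14
@14: size [4B, align 1] → 18
@18: n_entries [16B, align 1] → 34
@34: attrs [8B, align 1] → 42
@42: blocks [8B, align 1] → 50
@50: crc [1B, align 1] → 51
size 51, align 1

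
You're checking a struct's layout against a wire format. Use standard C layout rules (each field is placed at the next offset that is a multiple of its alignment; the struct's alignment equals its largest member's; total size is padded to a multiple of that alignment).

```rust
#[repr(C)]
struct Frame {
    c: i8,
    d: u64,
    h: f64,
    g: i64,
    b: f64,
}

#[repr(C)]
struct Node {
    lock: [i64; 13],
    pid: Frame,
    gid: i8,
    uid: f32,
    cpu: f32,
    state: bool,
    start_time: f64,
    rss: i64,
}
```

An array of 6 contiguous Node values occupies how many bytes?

Frame: @0: c [1B, align 1] → 1; +7 pad (align 8); @8: d [8B, align 8] → 16; @16: h [8B, align 8] → 24; @24: g [8B, align 8] → 32; @32: b [8B, align 8] → 40; size 40, align 8
@0: lock [104B, align 8] → 104
@104: pid [40B, align 8] → 144
@144: gid [1B, align 1] → 145
+3 pad (align 4)
@148: uid [4B, align 4] → 152
@152: cpu [4B, align 4] → 156
@156: state [1B, align 1] → 157
+3 pad (align 8)
@160: start_time [8B, align 8] → 168
@168: rss [8B, align 8] → 176
size 176, align 8
array of 6: 6 × 176 = 1056

1056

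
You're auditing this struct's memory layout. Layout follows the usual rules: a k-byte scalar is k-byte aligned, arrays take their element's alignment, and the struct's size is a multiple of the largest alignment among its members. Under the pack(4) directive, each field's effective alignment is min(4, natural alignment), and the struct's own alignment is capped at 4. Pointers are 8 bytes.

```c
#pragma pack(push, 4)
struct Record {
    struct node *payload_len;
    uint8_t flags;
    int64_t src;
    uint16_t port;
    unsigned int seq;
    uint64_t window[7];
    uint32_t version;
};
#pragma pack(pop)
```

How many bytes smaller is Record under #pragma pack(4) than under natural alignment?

natural layout:
  0..8  payload_len  (8B, 8-aligned)
  8..9  flags  (1B, 1-aligned)
  9..16  -- padding (7B)
  16..24  src  (8B, 8-aligned)
  24..26  port  (2B, 2-aligned)
  26..28  -- padding (2B)
  28..32  seq  (4B, 4-aligned)
  32..88  window  (56B, 8-aligned)
  88..92  version  (4B, 4-aligned)
  92..96  -- tail padding (4B)
  sizeof = 96, alignof = 8
packed(4) layout:
  0..8  payload_len  (8B, 4-aligned)
  8..9  flags  (1B, 1-aligned)
  9..12  -- padding (3B)
  12..20  src  (8B, 4-aligned)
  20..22  port  (2B, 2-aligned)
  22..24  -- padding (2B)
  24..28  seq  (4B, 4-aligned)
  28..84  window  (56B, 4-aligned)
  84..88  version  (4B, 4-aligned)
  sizeof = 88, alignof = 4
96 − 88 = 8

8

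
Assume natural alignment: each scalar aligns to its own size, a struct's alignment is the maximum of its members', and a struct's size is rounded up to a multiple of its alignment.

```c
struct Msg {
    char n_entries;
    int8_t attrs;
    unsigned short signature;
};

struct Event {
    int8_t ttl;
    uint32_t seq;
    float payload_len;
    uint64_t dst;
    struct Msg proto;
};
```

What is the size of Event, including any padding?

32 bytes

Msg: n_entries at 0 (size 1, align 1) → ends 1; attrs at 1 (size 1, align 1) → ends 2; signature at 2 (size 2, align 2) → ends 4; total 4 bytes, alignment 2
ttl at 0 (size 1, align 1) → ends 1
pad 3 to align 4 for seq
seq at 4 (size 4, align 4) → ends 8
payload_len at 8 (size 4, align 4) → ends 12
pad 4 to align 8 for dst
dst at 16 (size 8, align 8) → ends 24
proto at 24 (size 4, align 2) → ends 28
tail pad 4 to reach multiple of 8
total 32 bytes, alignment 8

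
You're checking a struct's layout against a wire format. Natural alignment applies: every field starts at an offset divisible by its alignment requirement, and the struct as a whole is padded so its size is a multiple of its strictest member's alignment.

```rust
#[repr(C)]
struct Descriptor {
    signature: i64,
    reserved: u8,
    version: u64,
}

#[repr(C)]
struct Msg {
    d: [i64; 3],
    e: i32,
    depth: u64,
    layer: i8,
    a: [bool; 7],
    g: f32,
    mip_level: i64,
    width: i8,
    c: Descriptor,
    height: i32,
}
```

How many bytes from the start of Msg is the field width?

Descriptor: 0..8  signature  (8B, 8-aligned); 8..9  reserved  (1B, 1-aligned); 9..16  -- padding (7B); 16..24  version  (8B, 8-aligned); sizeof = 24, alignof = 8
0..24  d  (24B, 8-aligned)
24..28  e  (4B, 4-aligned)
28..32  -- padding (4B)
32..40  depth  (8B, 8-aligned)
40..41  layer  (1B, 1-aligned)
41..48  a  (7B, 1-aligned)
48..52  g  (4B, 4-aligned)
52..56  -- padding (4B)
56..64  mip_level  (8B, 8-aligned)
64..65  width  (1B, 1-aligned)

64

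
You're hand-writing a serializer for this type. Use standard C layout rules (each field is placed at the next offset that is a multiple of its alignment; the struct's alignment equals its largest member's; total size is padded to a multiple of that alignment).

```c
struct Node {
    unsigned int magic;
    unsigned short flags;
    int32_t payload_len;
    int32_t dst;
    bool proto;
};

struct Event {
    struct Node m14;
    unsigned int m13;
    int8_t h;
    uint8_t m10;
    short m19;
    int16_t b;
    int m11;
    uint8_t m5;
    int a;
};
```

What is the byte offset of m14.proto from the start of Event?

16

Node: 0..4  magic  (4B, 4-aligned); 4..6  flags  (2B, 2-aligned); 6..8  -- padding (2B); 8..12  payload_len  (4B, 4-aligned); 12..16  dst  (4B, 4-aligned); 16..17  proto  (1B, 1-aligned); 17..20  -- tail padding (3B); sizeof = 20, alignof = 4
0..20  m14  (20B, 4-aligned)
within Node: proto at 16
0 + 16 = 16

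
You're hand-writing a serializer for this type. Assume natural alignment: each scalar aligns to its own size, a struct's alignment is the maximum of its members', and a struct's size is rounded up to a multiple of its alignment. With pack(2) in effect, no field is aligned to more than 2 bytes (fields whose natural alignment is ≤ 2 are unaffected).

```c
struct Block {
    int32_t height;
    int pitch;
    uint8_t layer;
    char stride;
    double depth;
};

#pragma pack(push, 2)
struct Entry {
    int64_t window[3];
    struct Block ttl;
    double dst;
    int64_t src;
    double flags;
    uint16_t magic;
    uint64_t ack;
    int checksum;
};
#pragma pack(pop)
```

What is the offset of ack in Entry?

Block: 0..4  height  (4B, 4-aligned); 4..8  pitch  (4B, 4-aligned); 8..9  layer  (1B, 1-aligned); 9..10  stride  (1B, 1-aligned); 10..16  -- padding (6B); 16..24  depth  (8B, 8-aligned); sizeof = 24, alignof = 8
0..24  window  (24B, 2-aligned)
24..48  ttl  (24B, 2-aligned)
48..56  dst  (8B, 2-aligned)
56..64  src  (8B, 2-aligned)
64..72  flags  (8B, 2-aligned)
72..74  magic  (2B, 2-aligned)
74..82  ack  (8B, 2-aligned)

74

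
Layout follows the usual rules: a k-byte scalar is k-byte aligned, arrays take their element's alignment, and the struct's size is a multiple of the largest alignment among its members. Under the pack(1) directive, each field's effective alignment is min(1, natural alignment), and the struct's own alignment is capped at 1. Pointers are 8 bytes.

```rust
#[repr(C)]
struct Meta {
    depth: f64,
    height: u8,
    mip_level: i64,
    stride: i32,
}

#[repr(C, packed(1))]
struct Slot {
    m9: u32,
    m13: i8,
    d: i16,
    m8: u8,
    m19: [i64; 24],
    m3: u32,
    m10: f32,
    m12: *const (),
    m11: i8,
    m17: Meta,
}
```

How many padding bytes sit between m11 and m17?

0

Meta: 0..8  depth  (8B, 8-aligned); 8..9  height  (1B, 1-aligned); 9..16  -- padding (7B); 16..24  mip_level  (8B, 8-aligned); 24..28  stride  (4B, 4-aligned); 28..32  -- tail padding (4B); sizeof = 32, alignof = 8
0..4  m9  (4B, 1-aligned)
4..5  m13  (1B, 1-aligned)
5..7  d  (2B, 1-aligned)
7..8  m8  (1B, 1-aligned)
8..200  m19  (192B, 1-aligned)
200..204  m3  (4B, 1-aligned)
204..208  m10  (4B, 1-aligned)
208..216  m12  (8B, 1-aligned)
216..217  m11  (1B, 1-aligned)
217..249  m17  (32B, 1-aligned)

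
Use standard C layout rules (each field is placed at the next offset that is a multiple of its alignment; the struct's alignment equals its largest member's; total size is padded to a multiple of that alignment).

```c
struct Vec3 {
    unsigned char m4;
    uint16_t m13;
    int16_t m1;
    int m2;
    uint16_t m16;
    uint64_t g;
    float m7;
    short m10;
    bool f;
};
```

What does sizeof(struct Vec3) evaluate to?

32 bytes

@0: m4 [1B, align 1] → 1
+1 pad (align 2)
@2: m13 [2B, align 2] → 4
@4: m1 [2B, align 2] → 6
+2 pad (align 4)
@8: m2 [4B, align 4] → 12
@12: m16 [2B, align 2] → 14
+2 pad (align 8)
@16: g [8B, align 8] → 24
@24: m7 [4B, align 4] → 28
@28: m10 [2B, align 2] → 30
@30: f [1B, align 1] → 31
+1 tail pad (align 8)
size 32, align 8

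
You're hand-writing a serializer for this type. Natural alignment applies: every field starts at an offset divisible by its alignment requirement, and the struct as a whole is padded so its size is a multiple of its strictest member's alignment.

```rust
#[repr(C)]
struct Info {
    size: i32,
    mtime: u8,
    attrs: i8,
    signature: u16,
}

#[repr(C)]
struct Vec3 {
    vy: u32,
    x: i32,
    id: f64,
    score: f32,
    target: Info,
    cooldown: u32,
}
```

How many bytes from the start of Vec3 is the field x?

Info: 0..4  size  (4B, 4-aligned); 4..5  mtime  (1B, 1-aligned); 5..6  attrs  (1B, 1-aligned); 6..8  signature  (2B, 2-aligned); sizeof = 8, alignof = 4
0..4  vy  (4B, 4-aligned)
4..8  x  (4B, 4-aligned)

4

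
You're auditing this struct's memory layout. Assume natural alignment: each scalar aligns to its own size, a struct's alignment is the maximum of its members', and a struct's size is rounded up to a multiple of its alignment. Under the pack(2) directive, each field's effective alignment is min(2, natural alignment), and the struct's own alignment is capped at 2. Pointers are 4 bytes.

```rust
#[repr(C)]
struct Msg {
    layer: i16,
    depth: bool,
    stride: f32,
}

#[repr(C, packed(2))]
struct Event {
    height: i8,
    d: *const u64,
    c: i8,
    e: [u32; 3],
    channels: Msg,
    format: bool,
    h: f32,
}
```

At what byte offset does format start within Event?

Msg: layer at 0 (size 2, align 2) → ends 2; depth at 2 (size 1, align 1) → ends 3; pad 1 to align 4 for stride; stride at 4 (size 4, align 4) → ends 8; total 8 bytes, alignment 4
height at 0 (size 1, align 1) → ends 1
pad 1 to align 2 for d
d at 2 (size 4, align 2) → ends 6
c at 6 (size 1, align 1) → ends 7
pad 1 to align 2 for e
e at 8 (size 12, align 2) → ends 20
channels at 20 (size 8, align 2) → ends 28
format at 28 (size 1, align 1) → ends 29

28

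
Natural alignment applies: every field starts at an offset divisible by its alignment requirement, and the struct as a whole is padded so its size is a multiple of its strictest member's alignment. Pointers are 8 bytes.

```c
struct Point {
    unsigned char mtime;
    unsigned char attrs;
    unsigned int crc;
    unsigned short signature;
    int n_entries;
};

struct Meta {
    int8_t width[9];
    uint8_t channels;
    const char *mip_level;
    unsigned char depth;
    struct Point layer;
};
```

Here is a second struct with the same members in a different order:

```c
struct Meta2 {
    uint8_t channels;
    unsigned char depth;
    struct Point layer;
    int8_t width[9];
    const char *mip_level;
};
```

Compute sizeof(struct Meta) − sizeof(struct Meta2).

Point: 0..1  mtime  (1B, 1-aligned); 1..2  attrs  (1B, 1-aligned); 2..4  -- padding (2B); 4..8  crc  (4B, 4-aligned); 8..10  signature  (2B, 2-aligned); 10..12  -- padding (2B); 12..16  n_entries  (4B, 4-aligned); sizeof = 16, alignof = 4
0..9  width  (9B, 1-aligned)
9..10  channels  (1B, 1-aligned)
10..16  -- padding (6B)
16..24  mip_level  (8B, 8-aligned)
24..25  depth  (1B, 1-aligned)
25..28  -- padding (3B)
28..44  layer  (16B, 4-aligned)
44..48  -- tail padding (4B)
sizeof = 48, alignof = 8
— Meta2 —
0..1  channels  (1B, 1-aligned)
1..2  depth  (1B, 1-aligned)
2..4  -- padding (2B)
4..20  layer  (16B, 4-aligned)
20..29  width  (9B, 1-aligned)
29..32  -- padding (3B)
32..40  mip_level  (8B, 8-aligned)
sizeof = 40, alignof = 8
48 − 40 = 8

8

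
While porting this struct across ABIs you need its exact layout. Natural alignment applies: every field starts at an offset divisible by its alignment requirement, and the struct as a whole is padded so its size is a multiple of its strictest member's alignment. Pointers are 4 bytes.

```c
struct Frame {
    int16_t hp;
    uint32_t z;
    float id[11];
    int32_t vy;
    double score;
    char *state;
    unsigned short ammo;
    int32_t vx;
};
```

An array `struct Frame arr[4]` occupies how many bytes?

320

0..2  hp  (2B, 2-aligned)
2..4  -- padding (2B)
4..8  z  (4B, 4-aligned)
8..52  id  (44B, 4-aligned)
52..56  vy  (4B, 4-aligned)
56..64  score  (8B, 8-aligned)
64..68  state  (4B, 4-aligned)
68..70  ammo  (2B, 2-aligned)
70..72  -- padding (2B)
72..76  vx  (4B, 4-aligned)
76..80  -- tail padding (4B)
sizeof = 80, alignof = 8
array of 4: 4 × 80 = 320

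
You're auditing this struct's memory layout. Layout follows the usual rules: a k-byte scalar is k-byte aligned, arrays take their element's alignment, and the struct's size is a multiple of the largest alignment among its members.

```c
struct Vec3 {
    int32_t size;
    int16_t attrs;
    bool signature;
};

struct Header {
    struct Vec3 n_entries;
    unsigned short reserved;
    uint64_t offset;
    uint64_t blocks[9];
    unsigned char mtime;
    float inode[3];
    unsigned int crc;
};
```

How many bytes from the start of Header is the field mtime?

96

Vec3: @0: size [4B, align 4] → 4; @4: attrs [2B, align 2] → 6; @6: signature [1B, align 1] → 7; +1 tail pad (align 4); size 8, align 4
@0: n_entries [8B, align 4] → 8
@8: reserved [2B, align 2] → 10
+6 pad (align 8)
@16: offset [8B, align 8] → 24
@24: blocks [72B, align 8] → 96
@96: mtime [1B, align 1] → 97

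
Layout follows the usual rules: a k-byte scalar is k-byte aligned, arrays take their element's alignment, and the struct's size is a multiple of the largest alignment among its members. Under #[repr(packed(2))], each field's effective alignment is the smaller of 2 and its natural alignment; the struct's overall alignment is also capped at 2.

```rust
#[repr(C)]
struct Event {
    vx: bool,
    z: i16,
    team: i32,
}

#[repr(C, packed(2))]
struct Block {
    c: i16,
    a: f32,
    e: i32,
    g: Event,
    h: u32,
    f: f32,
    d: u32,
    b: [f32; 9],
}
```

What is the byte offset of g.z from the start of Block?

Event: @0: vx [1B, align 1] → 1; +1 pad (align 2); @2: z [2B, align 2] → 4; @4: team [4B, align 4] → 8; size 8, align 4
@0: c [2B, align 2] → 2
@2: a [4B, align 2] → 6
@6: e [4B, align 2] → 10
@10: g [8B, align 2] → 18
within Event: z at 2
10 + 2 = 12

12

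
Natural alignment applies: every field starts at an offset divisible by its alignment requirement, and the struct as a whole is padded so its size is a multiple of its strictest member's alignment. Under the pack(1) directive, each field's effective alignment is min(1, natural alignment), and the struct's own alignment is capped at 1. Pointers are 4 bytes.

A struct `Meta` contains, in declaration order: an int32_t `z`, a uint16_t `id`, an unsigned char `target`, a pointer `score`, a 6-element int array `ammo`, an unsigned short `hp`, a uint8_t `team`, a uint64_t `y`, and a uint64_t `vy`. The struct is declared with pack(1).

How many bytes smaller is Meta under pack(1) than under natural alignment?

2

natural layout:
  z at 0 (size 4, align 4) → ends 4
  id at 4 (size 2, align 2) → ends 6
  target at 6 (size 1, align 1) → ends 7
  pad 1 to align 4 for score
  score at 8 (size 4, align 4) → ends 12
  ammo at 12 (size 24, align 4) → ends 36
  hp at 36 (size 2, align 2) → ends 38
  team at 38 (size 1, align 1) → ends 39
  pad 1 to align 8 for y
  y at 40 (size 8, align 8) → ends 48
  vy at 48 (size 8, align 8) → ends 56
  total 56 bytes, alignment 8
packed(1) layout:
  z at 0 (size 4, align 1) → ends 4
  id at 4 (size 2, align 1) → ends 6
  target at 6 (size 1, align 1) → ends 7
  score at 7 (size 4, align 1) → ends 11
  ammo at 11 (size 24, align 1) → ends 35
  hp at 35 (size 2, align 1) → ends 37
  team at 37 (size 1, align 1) → ends 38
  y at 38 (size 8, align 1) → ends 46
  vy at 46 (size 8, align 1) → ends 54
  total 54 bytes, alignment 1
56 − 54 = 2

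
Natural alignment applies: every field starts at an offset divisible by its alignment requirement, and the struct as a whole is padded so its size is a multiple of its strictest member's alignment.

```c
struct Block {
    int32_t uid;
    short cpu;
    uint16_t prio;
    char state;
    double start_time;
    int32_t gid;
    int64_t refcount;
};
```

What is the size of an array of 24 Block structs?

uid at 0 (size 4, align 4) → ends 4
cpu at 4 (size 2, align 2) → ends 6
prio at 6 (size 2, align 2) → ends 8
state at 8 (size 1, align 1) → ends 9
pad 7 to align 8 for start_time
start_time at 16 (size 8, align 8) → ends 24
gid at 24 (size 4, align 4) → ends 28
pad 4 to align 8 for refcount
refcount at 32 (size 8, align 8) → ends 40
total 40 bytes, alignment 8
array of 24: 24 × 40 = 960

960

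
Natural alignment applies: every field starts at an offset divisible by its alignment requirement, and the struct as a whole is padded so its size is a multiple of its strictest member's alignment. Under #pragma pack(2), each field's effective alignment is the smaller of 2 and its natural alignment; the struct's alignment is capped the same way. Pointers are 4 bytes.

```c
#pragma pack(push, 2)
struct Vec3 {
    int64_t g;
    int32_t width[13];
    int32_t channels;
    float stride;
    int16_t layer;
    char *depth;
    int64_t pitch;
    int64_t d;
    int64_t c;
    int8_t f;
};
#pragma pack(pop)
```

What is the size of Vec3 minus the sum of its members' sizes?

@0: g [8B, align 2] → 8
@8: width [52B, align 2] → 60
@60: channels [4B, align 2] → 64
@64: stride [4B, align 2] → 68
@68: layer [2B, align 2] → 70
@70: depth [4B, align 2] → 74
@74: pitch [8B, align 2] → 82
@82: d [8B, align 2] → 90
@90: c [8B, align 2] → 98
@98: f [1B, align 1] → 99
+1 tail pad (align 2)
size 100, align 2
data bytes 99, size 100 → padding 1

1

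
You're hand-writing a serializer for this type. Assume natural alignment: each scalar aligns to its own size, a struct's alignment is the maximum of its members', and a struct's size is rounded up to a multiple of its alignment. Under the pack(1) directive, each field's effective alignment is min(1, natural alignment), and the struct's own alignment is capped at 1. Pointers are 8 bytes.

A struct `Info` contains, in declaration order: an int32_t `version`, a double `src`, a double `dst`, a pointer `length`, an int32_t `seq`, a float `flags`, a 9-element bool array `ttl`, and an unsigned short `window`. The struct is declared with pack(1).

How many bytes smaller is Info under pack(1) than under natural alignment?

9

natural layout:
  0..4  version  (4B, 4-aligned)
  4..8  -- padding (4B)
  8..16  src  (8B, 8-aligned)
  16..24  dst  (8B, 8-aligned)
  24..32  length  (8B, 8-aligned)
  32..36  seq  (4B, 4-aligned)
  36..40  flags  (4B, 4-aligned)
  40..49  ttl  (9B, 1-aligned)
  49..50  -- padding (1B)
  50..52  window  (2B, 2-aligned)
  52..56  -- tail padding (4B)
  sizeof = 56, alignof = 8
packed(1) layout:
  0..4  version  (4B, 1-aligned)
  4..12  src  (8B, 1-aligned)
  12..20  dst  (8B, 1-aligned)
  20..28  length  (8B, 1-aligned)
  28..32  seq  (4B, 1-aligned)
  32..36  flags  (4B, 1-aligned)
  36..45  ttl  (9B, 1-aligned)
  45..47  window  (2B, 1-aligned)
  sizeof = 47, alignof = 1
56 − 47 = 9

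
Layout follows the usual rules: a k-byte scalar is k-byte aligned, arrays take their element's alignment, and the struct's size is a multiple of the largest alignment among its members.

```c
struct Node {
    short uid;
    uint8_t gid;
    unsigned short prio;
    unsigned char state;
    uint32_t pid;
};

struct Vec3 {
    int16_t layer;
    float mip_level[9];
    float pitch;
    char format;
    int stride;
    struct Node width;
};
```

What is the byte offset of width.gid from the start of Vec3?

Node: 0..2  uid  (2B, 2-aligned); 2..3  gid  (1B, 1-aligned); 3..4  -- padding (1B); 4..6  prio  (2B, 2-aligned); 6..7  state  (1B, 1-aligned); 7..8  -- padding (1B); 8..12  pid  (4B, 4-aligned); sizeof = 12, alignof = 4
0..2  layer  (2B, 2-aligned)
2..4  -- padding (2B)
4..40  mip_level  (36B, 4-aligned)
40..44  pitch  (4B, 4-aligned)
44..45  format  (1B, 1-aligned)
45..48  -- padding (3B)
48..52  stride  (4B, 4-aligned)
52..64  width  (12B, 4-aligned)
within Node: gid at 2
52 + 2 = 54

54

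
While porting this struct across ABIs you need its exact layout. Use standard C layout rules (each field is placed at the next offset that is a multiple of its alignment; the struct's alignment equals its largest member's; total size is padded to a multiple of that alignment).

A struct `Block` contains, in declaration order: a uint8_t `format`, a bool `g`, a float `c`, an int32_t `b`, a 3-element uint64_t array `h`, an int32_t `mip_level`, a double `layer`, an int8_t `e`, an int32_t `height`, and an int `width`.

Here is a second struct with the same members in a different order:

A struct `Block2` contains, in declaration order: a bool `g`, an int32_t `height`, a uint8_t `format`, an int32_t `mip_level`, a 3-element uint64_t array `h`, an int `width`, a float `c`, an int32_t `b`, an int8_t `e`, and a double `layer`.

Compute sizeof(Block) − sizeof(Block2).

8

0..1  format  (1B, 1-aligned)
1..2  g  (1B, 1-aligned)
2..4  -- padding (2B)
4..8  c  (4B, 4-aligned)
8..12  b  (4B, 4-aligned)
12..16  -- padding (4B)
16..40  h  (24B, 8-aligned)
40..44  mip_level  (4B, 4-aligned)
44..48  -- padding (4B)
48..56  layer  (8B, 8-aligned)
56..57  e  (1B, 1-aligned)
57..60  -- padding (3B)
60..64  height  (4B, 4-aligned)
64..68  width  (4B, 4-aligned)
68..72  -- tail padding (4B)
sizeof = 72, alignof = 8
— Block2 —
0..1  g  (1B, 1-aligned)
1..4  -- padding (3B)
4..8  height  (4B, 4-aligned)
8..9  format  (1B, 1-aligned)
9..12  -- padding (3B)
12..16  mip_level  (4B, 4-aligned)
16..40  h  (24B, 8-aligned)
40..44  width  (4B, 4-aligned)
44..48  c  (4B, 4-aligned)
48..52  b  (4B, 4-aligned)
52..53  e  (1B, 1-aligned)
53..56  -- padding (3B)
56..64  layer  (8B, 8-aligned)
sizeof = 64, alignof = 8
72 − 64 = 8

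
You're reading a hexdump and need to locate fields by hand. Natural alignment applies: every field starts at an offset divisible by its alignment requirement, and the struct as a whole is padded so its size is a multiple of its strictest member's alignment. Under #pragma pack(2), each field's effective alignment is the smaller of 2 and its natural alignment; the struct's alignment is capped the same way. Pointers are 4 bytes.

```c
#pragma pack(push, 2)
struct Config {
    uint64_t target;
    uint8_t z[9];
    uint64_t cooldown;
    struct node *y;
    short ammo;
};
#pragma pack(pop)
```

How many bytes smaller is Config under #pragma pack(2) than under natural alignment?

8

natural layout:
  @0: target [8B, align 8] → 8
  @8: z [9B, align 1] → 17
  +7 pad (align 8)
  @24: cooldown [8B, align 8] → 32
  @32: y [4B, align 4] → 36
  @36: ammo [2B, align 2] → 38
  +2 tail pad (align 8)
  size 40, align 8
packed(2) layout:
  @0: target [8B, align 2] → 8
  @8: z [9B, align 1] → 17
  +1 pad (align 2)
  @18: cooldown [8B, align 2] → 26
  @26: y [4B, align 2] → 30
  @30: ammo [2B, align 2] → 32
  size 32, align 2
40 − 32 = 8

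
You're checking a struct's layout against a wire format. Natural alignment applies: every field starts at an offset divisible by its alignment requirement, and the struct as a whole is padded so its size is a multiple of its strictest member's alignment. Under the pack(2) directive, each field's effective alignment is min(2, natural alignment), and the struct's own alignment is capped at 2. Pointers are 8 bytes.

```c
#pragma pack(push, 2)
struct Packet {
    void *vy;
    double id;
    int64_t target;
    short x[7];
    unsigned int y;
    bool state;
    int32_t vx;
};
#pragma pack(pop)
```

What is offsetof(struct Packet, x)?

0..8  vy  (8B, 2-aligned)
8..16  id  (8B, 2-aligned)
16..24  target  (8B, 2-aligned)
24..38  x  (14B, 2-aligned)

24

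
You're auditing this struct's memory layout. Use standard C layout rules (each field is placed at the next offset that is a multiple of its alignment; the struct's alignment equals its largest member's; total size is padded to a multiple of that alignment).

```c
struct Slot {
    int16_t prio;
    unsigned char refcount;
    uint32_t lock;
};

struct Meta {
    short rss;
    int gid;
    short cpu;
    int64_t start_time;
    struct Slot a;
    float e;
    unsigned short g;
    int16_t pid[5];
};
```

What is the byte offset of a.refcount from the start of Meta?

26

Slot: 0..2  prio  (2B, 2-aligned); 2..3  refcount  (1B, 1-aligned); 3..4  -- padding (1B); 4..8  lock  (4B, 4-aligned); sizeof = 8, alignof = 4
0..2  rss  (2B, 2-aligned)
2..4  -- padding (2B)
4..8  gid  (4B, 4-aligned)
8..10  cpu  (2B, 2-aligned)
10..16  -- padding (6B)
16..24  start_time  (8B, 8-aligned)
24..32  a  (8B, 4-aligned)
within Slot: refcount at 2
24 + 2 = 26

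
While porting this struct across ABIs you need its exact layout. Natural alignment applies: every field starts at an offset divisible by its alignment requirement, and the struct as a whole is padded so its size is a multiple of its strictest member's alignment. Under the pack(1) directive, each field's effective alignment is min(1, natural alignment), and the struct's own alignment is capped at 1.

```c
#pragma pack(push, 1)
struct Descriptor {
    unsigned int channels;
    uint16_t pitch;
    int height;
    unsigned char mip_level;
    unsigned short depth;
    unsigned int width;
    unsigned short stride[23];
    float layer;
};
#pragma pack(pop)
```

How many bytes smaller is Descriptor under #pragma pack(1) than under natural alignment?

natural layout:
  0..4  channels  (4B, 4-aligned)
  4..6  pitch  (2B, 2-aligned)
  6..8  -- padding (2B)
  8..12  height  (4B, 4-aligned)
  12..13  mip_level  (1B, 1-aligned)
  13..14  -- padding (1B)
  14..16  depth  (2B, 2-aligned)
  16..20  width  (4B, 4-aligned)
  20..66  stride  (46B, 2-aligned)
  66..68  -- padding (2B)
  68..72  layer  (4B, 4-aligned)
  sizeof = 72, alignof = 4
packed(1) layout:
  0..4  channels  (4B, 1-aligned)
  4..6  pitch  (2B, 1-aligned)
  6..10  height  (4B, 1-aligned)
  10..11  mip_level  (1B, 1-aligned)
  11..13  depth  (2B, 1-aligned)
  13..17  width  (4B, 1-aligned)
  17..63  stride  (46B, 1-aligned)
  63..67  layer  (4B, 1-aligned)
  sizeof = 67, alignof = 1
72 − 67 = 5

5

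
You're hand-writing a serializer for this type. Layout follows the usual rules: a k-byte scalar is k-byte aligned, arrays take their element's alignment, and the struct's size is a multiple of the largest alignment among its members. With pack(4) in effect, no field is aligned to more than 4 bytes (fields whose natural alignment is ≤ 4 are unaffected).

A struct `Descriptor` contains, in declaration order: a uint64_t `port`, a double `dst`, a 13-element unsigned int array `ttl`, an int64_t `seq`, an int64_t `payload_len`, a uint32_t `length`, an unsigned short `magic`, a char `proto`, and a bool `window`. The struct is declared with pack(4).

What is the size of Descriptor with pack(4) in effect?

port at 0 (size 8, align 4) → ends 8
dst at 8 (size 8, align 4) → ends 16
ttl at 16 (size 52, align 4) → ends 68
seq at 68 (size 8, align 4) → ends 76
payload_len at 76 (size 8, align 4) → ends 84
length at 84 (size 4, align 4) → ends 88
magic at 88 (size 2, align 2) → ends 90
proto at 90 (size 1, align 1) → ends 91
window at 91 (size 1, align 1) → ends 92
total 92 bytes, alignment 4

92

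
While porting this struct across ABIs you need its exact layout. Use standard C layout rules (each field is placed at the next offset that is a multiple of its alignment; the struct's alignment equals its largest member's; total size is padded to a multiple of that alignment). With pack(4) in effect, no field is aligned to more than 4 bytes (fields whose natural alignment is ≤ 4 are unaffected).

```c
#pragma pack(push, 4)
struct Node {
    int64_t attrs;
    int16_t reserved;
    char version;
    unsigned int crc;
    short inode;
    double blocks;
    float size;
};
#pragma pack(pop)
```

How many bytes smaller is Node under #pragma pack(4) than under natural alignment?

natural layout:
  attrs at 0 (size 8, align 8) → ends 8
  reserved at 8 (size 2, align 2) → ends 10
  version at 10 (size 1, align 1) → ends 11
  pad 1 to align 4 for crc
  crc at 12 (size 4, align 4) → ends 16
  inode at 16 (size 2, align 2) → ends 18
  pad 6 to align 8 for blocks
  blocks at 24 (size 8, align 8) → ends 32
  size at 32 (size 4, align 4) → ends 36
  tail pad 4 to reach multiple of 8
  total 40 bytes, alignment 8
packed(4) layout:
  attrs at 0 (size 8, align 4) → ends 8
  reserved at 8 (size 2, align 2) → ends 10
  version at 10 (size 1, align 1) → ends 11
  pad 1 to align 4 for crc
  crc at 12 (size 4, align 4) → ends 16
  inode at 16 (size 2, align 2) → ends 18
  pad 2 to align 4 for blocks
  blocks at 20 (size 8, align 4) → ends 28
  size at 28 (size 4, align 4) → ends 32
  total 32 bytes, alignment 4
40 − 32 = 8

8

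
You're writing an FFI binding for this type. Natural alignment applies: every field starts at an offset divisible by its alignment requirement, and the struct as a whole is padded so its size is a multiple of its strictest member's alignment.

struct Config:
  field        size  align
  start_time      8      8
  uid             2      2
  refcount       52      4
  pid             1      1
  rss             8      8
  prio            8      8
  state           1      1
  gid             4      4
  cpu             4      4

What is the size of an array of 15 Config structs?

start_time at 0 (size 8, align 8) → ends 8
uid at 8 (size 2, align 2) → ends 10
pad 2 to align 4 for refcount
refcount at 12 (size 52, align 4) → ends 64
pid at 64 (size 1, align 1) → ends 65
pad 7 to align 8 for rss
rss at 72 (size 8, align 8) → ends 80
prio at 80 (size 8, align 8) → ends 88
state at 88 (size 1, align 1) → ends 89
pad 3 to align 4 for gid
gid at 92 (size 4, align 4) → ends 96
cpu at 96 (size 4, align 4) → ends 100
tail pad 4 to reach multiple of 8
total 104 bytes, alignment 8
array of 15: 15 × 104 = 1560

1560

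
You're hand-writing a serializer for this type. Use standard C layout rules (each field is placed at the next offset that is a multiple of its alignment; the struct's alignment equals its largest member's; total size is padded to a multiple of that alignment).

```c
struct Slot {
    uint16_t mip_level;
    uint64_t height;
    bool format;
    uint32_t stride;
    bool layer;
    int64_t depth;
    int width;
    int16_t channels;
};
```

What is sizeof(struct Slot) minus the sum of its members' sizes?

18

mip_level at 0 (size 2, align 2) → ends 2
pad 6 to align 8 for height
height at 8 (size 8, align 8) → ends 16
format at 16 (size 1, align 1) → ends 17
pad 3 to align 4 for stride
stride at 20 (size 4, align 4) → ends 24
layer at 24 (size 1, align 1) → ends 25
pad 7 to align 8 for depth
depth at 32 (size 8, align 8) → ends 40
width at 40 (size 4, align 4) → ends 44
channels at 44 (size 2, align 2) → ends 46
tail pad 2 to reach multiple of 8
total 48 bytes, alignment 8
data bytes 30, size 48 → padding 18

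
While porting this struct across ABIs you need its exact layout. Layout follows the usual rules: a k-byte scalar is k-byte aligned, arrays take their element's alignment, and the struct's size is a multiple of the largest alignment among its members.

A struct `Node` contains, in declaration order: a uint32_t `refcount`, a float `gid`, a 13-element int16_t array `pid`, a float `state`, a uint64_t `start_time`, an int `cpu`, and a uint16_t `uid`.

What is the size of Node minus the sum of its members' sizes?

4

0..4  refcount  (4B, 4-aligned)
4..8  gid  (4B, 4-aligned)
8..34  pid  (26B, 2-aligned)
34..36  -- padding (2B)
36..40  state  (4B, 4-aligned)
40..48  start_time  (8B, 8-aligned)
48..52  cpu  (4B, 4-aligned)
52..54  uid  (2B, 2-aligned)
54..56  -- tail padding (2B)
sizeof = 56, alignof = 8
data bytes 52, size 56 → padding 4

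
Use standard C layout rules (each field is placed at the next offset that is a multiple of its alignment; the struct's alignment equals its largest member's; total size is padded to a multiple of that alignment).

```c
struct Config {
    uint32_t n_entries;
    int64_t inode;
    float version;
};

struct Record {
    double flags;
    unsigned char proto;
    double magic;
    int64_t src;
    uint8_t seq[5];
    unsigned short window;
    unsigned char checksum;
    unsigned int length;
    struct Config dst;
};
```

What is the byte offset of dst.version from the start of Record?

64

Config: n_entries at 0 (size 4, align 4) → ends 4; pad 4 to align 8 for inode; inode at 8 (size 8, align 8) → ends 16; version at 16 (size 4, align 4) → ends 20; tail pad 4 to reach multiple of 8; total 24 bytes, alignment 8
flags at 0 (size 8, align 8) → ends 8
proto at 8 (size 1, align 1) → ends 9
pad 7 to align 8 for magic
magic at 16 (size 8, align 8) → ends 24
src at 24 (size 8, align 8) → ends 32
seq at 32 (size 5, align 1) → ends 37
pad 1 to align 2 for window
window at 38 (size 2, align 2) → ends 40
checksum at 40 (size 1, align 1) → ends 41
pad 3 to align 4 for length
length at 44 (size 4, align 4) → ends 48
dst at 48 (size 24, align 8) → ends 72
within Config: version at 16
48 + 16 = 64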